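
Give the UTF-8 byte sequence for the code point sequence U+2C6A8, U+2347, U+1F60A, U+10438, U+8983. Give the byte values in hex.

F0 AC 9A A8 E2 8D 87 F0 9F 98 8A F0 90 90 B8 E8 A6 83

U+2C6A8: 4-byte form → F0 AC 9A A8.
U+2347: 3-byte form → E2 8D 87.
U+1F60A: 4-byte form → F0 9F 98 8A.
U+10438: 4-byte form → F0 90 90 B8.
U+8983: 3-byte form → E8 A6 83.
Concatenated (18 bytes): F0 AC 9A A8 E2 8D 87 F0 9F 98 8A F0 90 90 B8 E8 A6 83.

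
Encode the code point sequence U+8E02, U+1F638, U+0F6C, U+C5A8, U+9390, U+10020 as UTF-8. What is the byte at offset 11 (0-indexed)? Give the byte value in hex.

0x96

U+8E02 → 3-byte form E8 B8 82 at offsets 0–2.
U+1F638 → 4-byte form F0 9F 98 B8 at offsets 3–6.
U+0F6C → 3-byte form E0 BD AC at offsets 7–9.
U+C5A8 → 3-byte form EC 96 A8 at offsets 10–12.
Offset 11 falls in char 4's range; it's byte 2 of EC 96 A8 = 0x96.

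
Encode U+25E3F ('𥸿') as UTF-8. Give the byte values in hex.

U+25E3F = 0x25E3F = 155199 decimal. In range U+10000–U+10FFFF → 4-byte form: 11110xxx 10xxxxxx 10xxxxxx 10xxxxxx.
Binary (21 bits): 000100101111000111111.
Split 3+6+6+6: 000 | 100101 | 111000 | 111111.
Byte 1: 11110000 = 0xF0.
Byte 2: 10100101 = 0xA5.
Byte 3: 10111000 = 0xB8.
Byte 4: 10111111 = 0xBF.

F0 A5 B8 BF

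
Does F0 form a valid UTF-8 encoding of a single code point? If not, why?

invalid (sequence truncated)

Leading byte 0xF0 = 11110000 → 4-byte form, but only 1 byte is present.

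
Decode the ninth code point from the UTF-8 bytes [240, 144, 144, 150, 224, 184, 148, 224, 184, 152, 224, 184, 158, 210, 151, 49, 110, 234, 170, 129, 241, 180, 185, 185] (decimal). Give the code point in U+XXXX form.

U+74E79

Offset 0: leading byte 0xF0 = 11110000 → 4-byte char #1 = F0 90 90 96.
Offset 4: leading byte 0xE0 = 11100000 → 3-byte char #2 = E0 B8 94.
Offset 7: leading byte 0xE0 = 11100000 → 3-byte char #3 = E0 B8 98.
Offset 10: leading byte 0xE0 = 11100000 → 3-byte char #4 = E0 B8 9E.
Offset 13: leading byte 0xD2 = 11010010 → 2-byte char #5 = D2 97.
Offset 15: leading byte 0x31 = 00110001 → 1-byte char #6 = 31.
Offset 16: leading byte 0x6E = 01101110 → 1-byte char #7 = 6E.
Offset 17: leading byte 0xEA = 11101010 → 3-byte char #8 = EA AA 81.
Offset 20: leading byte 0xF1 = 11110001 → 4-byte char #9 = F1 B4 B9 B9.
Leading byte 0xF1 = 11110001 matches 11110xxx → 4-byte sequence.
Byte 1: 0xF1 = 11110001, payload 001 (3 bits).
Byte 2: 0xB4 = 10110100 (10xxxxxx ✓), payload 110100.
Byte 3: 0xB9 = 10111001 (10xxxxxx ✓), payload 111001.
Byte 4: 0xB9 = 10111001 (10xxxxxx ✓), payload 111001.
Concatenate: 001110100111001111001 = 0x74E79 (21 bits → U+74E79).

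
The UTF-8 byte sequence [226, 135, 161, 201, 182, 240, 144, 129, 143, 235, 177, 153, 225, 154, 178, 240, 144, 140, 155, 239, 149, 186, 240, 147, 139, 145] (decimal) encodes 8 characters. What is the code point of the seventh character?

U+F57A

Offset 0: leading byte 0xE2 = 11100010 → 3-byte char #1 = E2 87 A1.
Offset 3: leading byte 0xC9 = 11001001 → 2-byte char #2 = C9 B6.
Offset 5: leading byte 0xF0 = 11110000 → 4-byte char #3 = F0 90 81 8F.
Offset 9: leading byte 0xEB = 11101011 → 3-byte char #4 = EB B1 99.
Offset 12: leading byte 0xE1 = 11100001 → 3-byte char #5 = E1 9A B2.
Offset 15: leading byte 0xF0 = 11110000 → 4-byte char #6 = F0 90 8C 9B.
Offset 19: leading byte 0xEF = 11101111 → 3-byte char #7 = EF 95 BA.
Leading byte 0xEF = 11101111 matches 1110xxxx → 3-byte sequence.
Byte 1: 0xEF = 11101111, payload 1111 (4 bits).
Byte 2: 0x95 = 10010101 (10xxxxxx ✓), payload 010101.
Byte 3: 0xBA = 10111010 (10xxxxxx ✓), payload 111010.
Concatenate: 1111010101111010 = 0xF57A (16 bits → U+F57A).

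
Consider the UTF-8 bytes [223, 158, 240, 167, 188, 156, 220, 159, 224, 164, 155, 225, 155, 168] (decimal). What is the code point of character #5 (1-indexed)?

Offset 0: leading byte 0xDF = 11011111 → 2-byte char #1 = DF 9E.
Offset 2: leading byte 0xF0 = 11110000 → 4-byte char #2 = F0 A7 BC 9C.
Offset 6: leading byte 0xDC = 11011100 → 2-byte char #3 = DC 9F.
Offset 8: leading byte 0xE0 = 11100000 → 3-byte char #4 = E0 A4 9B.
Offset 11: leading byte 0xE1 = 11100001 → 3-byte char #5 = E1 9B A8.
Leading byte 0xE1 = 11100001 matches 1110xxxx → 3-byte sequence.
Byte 1: 0xE1 = 11100001, payload 0001 (4 bits).
Byte 2: 0x9B = 10011011 (10xxxxxx ✓), payload 011011.
Byte 3: 0xA8 = 10101000 (10xxxxxx ✓), payload 101000.
Concatenate: 0001011011101000 = 0x16E8 (16 bits → U+16E8).

U+16E8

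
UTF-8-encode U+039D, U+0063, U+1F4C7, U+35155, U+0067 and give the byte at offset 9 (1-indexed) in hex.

0xB5

1-indexed offset 9 is 0-indexed offset 8.
U+039D → 2-byte form CE 9D at offsets 0–1.
U+0063 → 1-byte form 63 at offsets 2–2.
U+1F4C7 → 4-byte form F0 9F 93 87 at offsets 3–6.
U+35155 → 4-byte form F0 B5 85 95 at offsets 7–10.
Offset 8 falls in char 4's range; it's byte 2 of F0 B5 85 95 = 0xB5.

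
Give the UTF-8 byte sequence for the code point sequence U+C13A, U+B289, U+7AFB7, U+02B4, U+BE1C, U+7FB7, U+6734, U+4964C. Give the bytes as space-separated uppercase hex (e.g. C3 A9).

EC 84 BA EB 8A 89 F1 BA BE B7 CA B4 EB B8 9C E7 BE B7 E6 9C B4 F1 89 99 8C

U+C13A: 3-byte form → EC 84 BA.
U+B289: 3-byte form → EB 8A 89.
U+7AFB7: 4-byte form → F1 BA BE B7.
U+02B4: 2-byte form → CA B4.
U+BE1C: 3-byte form → EB B8 9C.
U+7FB7: 3-byte form → E7 BE B7.
U+6734: 3-byte form → E6 9C B4.
U+4964C: 4-byte form → F1 89 99 8C.
Concatenated (25 bytes): EC 84 BA EB 8A 89 F1 BA BE B7 CA B4 EB B8 9C E7 BE B7 E6 9C B4 F1 89 99 8C.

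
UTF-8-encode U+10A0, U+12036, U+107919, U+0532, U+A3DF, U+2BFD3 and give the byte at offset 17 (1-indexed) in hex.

1-indexed offset 17 is 0-indexed offset 16.
U+10A0 → 3-byte form E1 82 A0 at offsets 0–2.
U+12036 → 4-byte form F0 92 80 B6 at offsets 3–6.
U+107919 → 4-byte form F4 87 A4 99 at offsets 7–10.
U+0532 → 2-byte form D4 B2 at offsets 11–12.
U+A3DF → 3-byte form EA 8F 9F at offsets 13–15.
U+2BFD3 → 4-byte form F0 AB BF 93 at offsets 16–19.
Offset 16 falls in char 6's range; it's byte 1 of F0 AB BF 93 = 0xF0.

0xF0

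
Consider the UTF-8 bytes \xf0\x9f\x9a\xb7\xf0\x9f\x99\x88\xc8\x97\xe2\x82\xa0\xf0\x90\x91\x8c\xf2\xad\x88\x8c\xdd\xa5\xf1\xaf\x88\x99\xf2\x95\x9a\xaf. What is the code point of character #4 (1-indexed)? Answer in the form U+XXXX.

Offset 0: leading byte 0xF0 = 11110000 → 4-byte char #1 = F0 9F 9A B7.
Offset 4: leading byte 0xF0 = 11110000 → 4-byte char #2 = F0 9F 99 88.
Offset 8: leading byte 0xC8 = 11001000 → 2-byte char #3 = C8 97.
Offset 10: leading byte 0xE2 = 11100010 → 3-byte char #4 = E2 82 A0.
Leading byte 0xE2 = 11100010 matches 1110xxxx → 3-byte sequence.
Byte 1: 0xE2 = 11100010, payload 0010 (4 bits).
Byte 2: 0x82 = 10000010 (10xxxxxx ✓), payload 000010.
Byte 3: 0xA0 = 10100000 (10xxxxxx ✓), payload 100000.
Concatenate: 0010000010100000 = 0x20A0 (16 bits → U+20A0).

U+20A0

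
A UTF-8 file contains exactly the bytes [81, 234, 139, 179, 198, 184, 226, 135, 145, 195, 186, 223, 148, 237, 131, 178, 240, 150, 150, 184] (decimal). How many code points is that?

Byte at offset 0: 0x51 = 01010001 → 1-byte char (#1). Advance 1.
Byte at offset 1: 0xEA = 11101010 → 3-byte char (#2). Advance 3.
Byte at offset 4: 0xC6 = 11000110 → 2-byte char (#3). Advance 2.
Byte at offset 6: 0xE2 = 11100010 → 3-byte char (#4). Advance 3.
Byte at offset 9: 0xC3 = 11000011 → 2-byte char (#5). Advance 2.
Byte at offset 11: 0xDF = 11011111 → 2-byte char (#6). Advance 2.
Byte at offset 13: 0xED = 11101101 → 3-byte char (#7). Advance 3.
Byte at offset 16: 0xF0 = 11110000 → 4-byte char (#8). Advance 4.
Reached end at offset 20 after 8 code points.

8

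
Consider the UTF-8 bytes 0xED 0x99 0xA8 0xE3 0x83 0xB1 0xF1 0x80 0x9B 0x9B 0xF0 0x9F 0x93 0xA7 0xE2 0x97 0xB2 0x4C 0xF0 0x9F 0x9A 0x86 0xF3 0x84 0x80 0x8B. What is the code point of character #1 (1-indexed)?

U+D668

Offset 0: leading byte 0xED = 11101101 → 3-byte char #1 = ED 99 A8.
Leading byte 0xED = 11101101 matches 1110xxxx → 3-byte sequence.
Byte 1: 0xED = 11101101, payload 1101 (4 bits).
Byte 2: 0x99 = 10011001 (10xxxxxx ✓), payload 011001.
Byte 3: 0xA8 = 10101000 (10xxxxxx ✓), payload 101000.
Concatenate: 1101011001101000 = 0xD668 (16 bits → U+D668).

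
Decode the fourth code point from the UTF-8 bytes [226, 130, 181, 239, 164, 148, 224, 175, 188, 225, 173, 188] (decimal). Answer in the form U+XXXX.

U+1B7C

Offset 0: leading byte 0xE2 = 11100010 → 3-byte char #1 = E2 82 B5.
Offset 3: leading byte 0xEF = 11101111 → 3-byte char #2 = EF A4 94.
Offset 6: leading byte 0xE0 = 11100000 → 3-byte char #3 = E0 AF BC.
Offset 9: leading byte 0xE1 = 11100001 → 3-byte char #4 = E1 AD BC.
Leading byte 0xE1 = 11100001 matches 1110xxxx → 3-byte sequence.
Byte 1: 0xE1 = 11100001, payload 0001 (4 bits).
Byte 2: 0xAD = 10101101 (10xxxxxx ✓), payload 101101.
Byte 3: 0xBC = 10111100 (10xxxxxx ✓), payload 111100.
Concatenate: 0001101101111100 = 0x1B7C (16 bits → U+1B7C).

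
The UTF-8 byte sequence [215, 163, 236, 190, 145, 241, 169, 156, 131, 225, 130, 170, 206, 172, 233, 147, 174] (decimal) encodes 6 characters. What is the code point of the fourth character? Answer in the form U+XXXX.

U+10AA

Offset 0: leading byte 0xD7 = 11010111 → 2-byte char #1 = D7 A3.
Offset 2: leading byte 0xEC = 11101100 → 3-byte char #2 = EC BE 91.
Offset 5: leading byte 0xF1 = 11110001 → 4-byte char #3 = F1 A9 9C 83.
Offset 9: leading byte 0xE1 = 11100001 → 3-byte char #4 = E1 82 AA.
Leading byte 0xE1 = 11100001 matches 1110xxxx → 3-byte sequence.
Byte 1: 0xE1 = 11100001, payload 0001 (4 bits).
Byte 2: 0x82 = 10000010 (10xxxxxx ✓), payload 000010.
Byte 3: 0xAA = 10101010 (10xxxxxx ✓), payload 101010.
Concatenate: 0001000010101010 = 0x10AA (16 bits → U+10AA).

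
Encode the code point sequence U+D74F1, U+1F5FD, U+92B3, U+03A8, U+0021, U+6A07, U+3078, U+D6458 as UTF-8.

U+D74F1: 4-byte form → F3 97 93 B1.
U+1F5FD: 4-byte form → F0 9F 97 BD.
U+92B3: 3-byte form → E9 8A B3.
U+03A8: 2-byte form → CE A8.
U+0021: 1-byte form → 21.
U+6A07: 3-byte form → E6 A8 87.
U+3078: 3-byte form → E3 81 B8.
U+D6458: 4-byte form → F3 96 91 98.
Concatenated (24 bytes): F3 97 93 B1 F0 9F 97 BD E9 8A B3 CE A8 21 E6 A8 87 E3 81 B8 F3 96 91 98.

F3 97 93 B1 F0 9F 97 BD E9 8A B3 CE A8 21 E6 A8 87 E3 81 B8 F3 96 91 98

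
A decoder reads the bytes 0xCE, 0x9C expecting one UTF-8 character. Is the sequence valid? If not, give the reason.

Leading byte 0xCE = 11001110 → 2-byte form.
Continuation bytes 0x9C=10011100 all match 10xxxxxx.
Decoded value 0x39C is ≥ 0x80 (shortest form) and not a surrogate.

valid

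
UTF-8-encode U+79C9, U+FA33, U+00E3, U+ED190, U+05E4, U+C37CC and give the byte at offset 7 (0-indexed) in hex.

0xA3

U+79C9 → 3-byte form E7 A7 89 at offsets 0–2.
U+FA33 → 3-byte form EF A8 B3 at offsets 3–5.
U+00E3 → 2-byte form C3 A3 at offsets 6–7.
Offset 7 falls in char 3's range; it's byte 2 of C3 A3 = 0xA3.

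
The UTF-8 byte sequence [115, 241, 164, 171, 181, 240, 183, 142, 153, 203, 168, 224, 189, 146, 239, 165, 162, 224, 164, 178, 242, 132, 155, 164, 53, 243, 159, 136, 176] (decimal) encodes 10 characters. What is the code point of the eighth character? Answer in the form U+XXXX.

Offset 0: leading byte 0x73 = 01110011 → 1-byte char #1 = 73.
Offset 1: leading byte 0xF1 = 11110001 → 4-byte char #2 = F1 A4 AB B5.
Offset 5: leading byte 0xF0 = 11110000 → 4-byte char #3 = F0 B7 8E 99.
Offset 9: leading byte 0xCB = 11001011 → 2-byte char #4 = CB A8.
Offset 11: leading byte 0xE0 = 11100000 → 3-byte char #5 = E0 BD 92.
Offset 14: leading byte 0xEF = 11101111 → 3-byte char #6 = EF A5 A2.
Offset 17: leading byte 0xE0 = 11100000 → 3-byte char #7 = E0 A4 B2.
Offset 20: leading byte 0xF2 = 11110010 → 4-byte char #8 = F2 84 9B A4.
Leading byte 0xF2 = 11110010 matches 11110xxx → 4-byte sequence.
Byte 1: 0xF2 = 11110010, payload 010 (3 bits).
Byte 2: 0x84 = 10000100 (10xxxxxx ✓), payload 000100.
Byte 3: 0x9B = 10011011 (10xxxxxx ✓), payload 011011.
Byte 4: 0xA4 = 10100100 (10xxxxxx ✓), payload 100100.
Concatenate: 010000100011011100100 = 0x846E4 (21 bits → U+846E4).

U+846E4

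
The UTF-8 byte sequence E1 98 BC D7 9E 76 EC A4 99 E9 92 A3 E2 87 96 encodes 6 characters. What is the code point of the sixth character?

Offset 0: leading byte 0xE1 = 11100001 → 3-byte char #1 = E1 98 BC.
Offset 3: leading byte 0xD7 = 11010111 → 2-byte char #2 = D7 9E.
Offset 5: leading byte 0x76 = 01110110 → 1-byte char #3 = 76.
Offset 6: leading byte 0xEC = 11101100 → 3-byte char #4 = EC A4 99.
Offset 9: leading byte 0xE9 = 11101001 → 3-byte char #5 = E9 92 A3.
Offset 12: leading byte 0xE2 = 11100010 → 3-byte char #6 = E2 87 96.
Leading byte 0xE2 = 11100010 matches 1110xxxx → 3-byte sequence.
Byte 1: 0xE2 = 11100010, payload 0010 (4 bits).
Byte 2: 0x87 = 10000111 (10xxxxxx ✓), payload 000111.
Byte 3: 0x96 = 10010110 (10xxxxxx ✓), payload 010110.
Concatenate: 0010000111010110 = 0x21D6 (16 bits → U+21D6).

U+21D6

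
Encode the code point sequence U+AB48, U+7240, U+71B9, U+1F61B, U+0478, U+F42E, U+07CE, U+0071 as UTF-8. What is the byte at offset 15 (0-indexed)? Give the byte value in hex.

0xEF

U+AB48 → 3-byte form EA AD 88 at offsets 0–2.
U+7240 → 3-byte form E7 89 80 at offsets 3–5.
U+71B9 → 3-byte form E7 86 B9 at offsets 6–8.
U+1F61B → 4-byte form F0 9F 98 9B at offsets 9–12.
U+0478 → 2-byte form D1 B8 at offsets 13–14.
U+F42E → 3-byte form EF 90 AE at offsets 15–17.
Offset 15 falls in char 6's range; it's byte 1 of EF 90 AE = 0xEF.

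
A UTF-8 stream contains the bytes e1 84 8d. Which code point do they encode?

Leading byte 0xE1 = 11100001 matches 1110xxxx → 3-byte sequence.
Byte 1: 0xE1 = 11100001, payload 0001 (4 bits).
Byte 2: 0x84 = 10000100 (10xxxxxx ✓), payload 000100.
Byte 3: 0x8D = 10001101 (10xxxxxx ✓), payload 001101.
Concatenate: 0001000100001101 = 0x110D (16 bits → U+110D).

U+110D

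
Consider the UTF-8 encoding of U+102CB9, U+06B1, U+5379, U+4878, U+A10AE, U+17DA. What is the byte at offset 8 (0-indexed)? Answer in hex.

0xB9

U+102CB9 → 4-byte form F4 82 B2 B9 at offsets 0–3.
U+06B1 → 2-byte form DA B1 at offsets 4–5.
U+5379 → 3-byte form E5 8D B9 at offsets 6–8.
Offset 8 falls in char 3's range; it's byte 3 of E5 8D B9 = 0xB9.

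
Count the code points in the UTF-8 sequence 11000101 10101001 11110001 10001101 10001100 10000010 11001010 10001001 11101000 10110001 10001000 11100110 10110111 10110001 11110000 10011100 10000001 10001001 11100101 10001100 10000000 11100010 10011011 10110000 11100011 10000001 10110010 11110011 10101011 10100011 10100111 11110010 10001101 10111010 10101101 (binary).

11

Byte at offset 0: 0xC5 = 11000101 → 2-byte char (#1). Advance 2.
Byte at offset 2: 0xF1 = 11110001 → 4-byte char (#2). Advance 4.
Byte at offset 6: 0xCA = 11001010 → 2-byte char (#3). Advance 2.
Byte at offset 8: 0xE8 = 11101000 → 3-byte char (#4). Advance 3.
Byte at offset 11: 0xE6 = 11100110 → 3-byte char (#5). Advance 3.
Byte at offset 14: 0xF0 = 11110000 → 4-byte char (#6). Advance 4.
Byte at offset 18: 0xE5 = 11100101 → 3-byte char (#7). Advance 3.
Byte at offset 21: 0xE2 = 11100010 → 3-byte char (#8). Advance 3.
Byte at offset 24: 0xE3 = 11100011 → 3-byte char (#9). Advance 3.
Byte at offset 27: 0xF3 = 11110011 → 4-byte char (#10). Advance 4.
Byte at offset 31: 0xF2 = 11110010 → 4-byte char (#11). Advance 4.
Reached end at offset 35 after 11 code points.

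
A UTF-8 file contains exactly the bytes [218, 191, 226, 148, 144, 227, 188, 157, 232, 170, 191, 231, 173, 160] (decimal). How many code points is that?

5

Byte at offset 0: 0xDA = 11011010 → 2-byte char (#1). Advance 2.
Byte at offset 2: 0xE2 = 11100010 → 3-byte char (#2). Advance 3.
Byte at offset 5: 0xE3 = 11100011 → 3-byte char (#3). Advance 3.
Byte at offset 8: 0xE8 = 11101000 → 3-byte char (#4). Advance 3.
Byte at offset 11: 0xE7 = 11100111 → 3-byte char (#5). Advance 3.
Reached end at offset 14 after 5 code points.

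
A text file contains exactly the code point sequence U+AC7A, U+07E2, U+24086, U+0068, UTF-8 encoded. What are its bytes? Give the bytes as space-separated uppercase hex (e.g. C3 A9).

U+AC7A: 3-byte form → EA B1 BA.
U+07E2: 2-byte form → DF A2.
U+24086: 4-byte form → F0 A4 82 86.
U+0068: 1-byte form → 68.
Concatenated (10 bytes): EA B1 BA DF A2 F0 A4 82 86 68.

EA B1 BA DF A2 F0 A4 82 86 68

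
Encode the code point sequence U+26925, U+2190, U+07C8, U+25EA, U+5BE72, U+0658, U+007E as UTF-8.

F0 A6 A4 A5 E2 86 90 DF 88 E2 97 AA F1 9B B9 B2 D9 98 7E

U+26925: 4-byte form → F0 A6 A4 A5.
U+2190: 3-byte form → E2 86 90.
U+07C8: 2-byte form → DF 88.
U+25EA: 3-byte form → E2 97 AA.
U+5BE72: 4-byte form → F1 9B B9 B2.
U+0658: 2-byte form → D9 98.
U+007E: 1-byte form → 7E.
Concatenated (19 bytes): F0 A6 A4 A5 E2 86 90 DF 88 E2 97 AA F1 9B B9 B2 D9 98 7E.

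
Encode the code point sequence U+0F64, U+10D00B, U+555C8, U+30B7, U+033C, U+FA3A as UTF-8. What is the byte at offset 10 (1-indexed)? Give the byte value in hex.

0x97

1-indexed offset 10 is 0-indexed offset 9.
U+0F64 → 3-byte form E0 BD A4 at offsets 0–2.
U+10D00B → 4-byte form F4 8D 80 8B at offsets 3–6.
U+555C8 → 4-byte form F1 95 97 88 at offsets 7–10.
Offset 9 falls in char 3's range; it's byte 3 of F1 95 97 88 = 0x97.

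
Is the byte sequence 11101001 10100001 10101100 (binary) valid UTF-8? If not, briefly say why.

Leading byte 0xE9 = 11101001 → 3-byte form.
Continuation bytes 0xA1=10100001, 0xAC=10101100 all match 10xxxxxx.
Decoded value 0x986C is ≥ 0x800 (shortest form) and not a surrogate.

valid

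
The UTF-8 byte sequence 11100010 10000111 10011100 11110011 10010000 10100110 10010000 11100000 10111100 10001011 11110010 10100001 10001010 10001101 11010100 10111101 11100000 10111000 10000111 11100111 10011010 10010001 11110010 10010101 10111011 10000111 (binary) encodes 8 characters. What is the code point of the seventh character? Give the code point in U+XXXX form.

Offset 0: leading byte 0xE2 = 11100010 → 3-byte char #1 = E2 87 9C.
Offset 3: leading byte 0xF3 = 11110011 → 4-byte char #2 = F3 90 A6 90.
Offset 7: leading byte 0xE0 = 11100000 → 3-byte char #3 = E0 BC 8B.
Offset 10: leading byte 0xF2 = 11110010 → 4-byte char #4 = F2 A1 8A 8D.
Offset 14: leading byte 0xD4 = 11010100 → 2-byte char #5 = D4 BD.
Offset 16: leading byte 0xE0 = 11100000 → 3-byte char #6 = E0 B8 87.
Offset 19: leading byte 0xE7 = 11100111 → 3-byte char #7 = E7 9A 91.
Leading byte 0xE7 = 11100111 matches 1110xxxx → 3-byte sequence.
Byte 1: 0xE7 = 11100111, payload 0111 (4 bits).
Byte 2: 0x9A = 10011010 (10xxxxxx ✓), payload 011010.
Byte 3: 0x91 = 10010001 (10xxxxxx ✓), payload 010001.
Concatenate: 0111011010010001 = 0x7691 (16 bits → U+7691).

U+7691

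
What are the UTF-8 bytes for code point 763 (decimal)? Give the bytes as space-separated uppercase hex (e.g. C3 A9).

CB BB

U+02FB = 0x2FB = 763 decimal. In range U+0080–U+07FF → 2-byte form: 110xxxxx 10xxxxxx.
Binary (11 bits): 01011111011.
Split 5+6: 01011 | 111011.
Byte 1: 11001011 = 0xCB.
Byte 2: 10111011 = 0xBB.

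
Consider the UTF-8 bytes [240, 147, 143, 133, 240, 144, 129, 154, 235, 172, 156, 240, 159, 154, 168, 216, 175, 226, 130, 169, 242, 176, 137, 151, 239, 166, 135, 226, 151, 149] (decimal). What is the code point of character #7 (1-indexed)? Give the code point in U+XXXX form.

U+B0257

Offset 0: leading byte 0xF0 = 11110000 → 4-byte char #1 = F0 93 8F 85.
Offset 4: leading byte 0xF0 = 11110000 → 4-byte char #2 = F0 90 81 9A.
Offset 8: leading byte 0xEB = 11101011 → 3-byte char #3 = EB AC 9C.
Offset 11: leading byte 0xF0 = 11110000 → 4-byte char #4 = F0 9F 9A A8.
Offset 15: leading byte 0xD8 = 11011000 → 2-byte char #5 = D8 AF.
Offset 17: leading byte 0xE2 = 11100010 → 3-byte char #6 = E2 82 A9.
Offset 20: leading byte 0xF2 = 11110010 → 4-byte char #7 = F2 B0 89 97.
Leading byte 0xF2 = 11110010 matches 11110xxx → 4-byte sequence.
Byte 1: 0xF2 = 11110010, payload 010 (3 bits).
Byte 2: 0xB0 = 10110000 (10xxxxxx ✓), payload 110000.
Byte 3: 0x89 = 10001001 (10xxxxxx ✓), payload 001001.
Byte 4: 0x97 = 10010111 (10xxxxxx ✓), payload 010111.
Concatenate: 010110000001001010111 = 0xB0257 (21 bits → U+B0257).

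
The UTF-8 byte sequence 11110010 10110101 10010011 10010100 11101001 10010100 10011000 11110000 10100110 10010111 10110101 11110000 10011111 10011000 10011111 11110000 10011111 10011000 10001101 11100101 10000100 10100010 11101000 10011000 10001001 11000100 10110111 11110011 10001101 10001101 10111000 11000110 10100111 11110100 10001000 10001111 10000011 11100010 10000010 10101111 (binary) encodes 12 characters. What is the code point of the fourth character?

U+1F61F

Offset 0: leading byte 0xF2 = 11110010 → 4-byte char #1 = F2 B5 93 94.
Offset 4: leading byte 0xE9 = 11101001 → 3-byte char #2 = E9 94 98.
Offset 7: leading byte 0xF0 = 11110000 → 4-byte char #3 = F0 A6 97 B5.
Offset 11: leading byte 0xF0 = 11110000 → 4-byte char #4 = F0 9F 98 9F.
Leading byte 0xF0 = 11110000 matches 11110xxx → 4-byte sequence.
Byte 1: 0xF0 = 11110000, payload 000 (3 bits).
Byte 2: 0x9F = 10011111 (10xxxxxx ✓), payload 011111.
Byte 3: 0x98 = 10011000 (10xxxxxx ✓), payload 011000.
Byte 4: 0x9F = 10011111 (10xxxxxx ✓), payload 011111.
Concatenate: 000011111011000011111 = 0x1F61F (21 bits → U+1F61F).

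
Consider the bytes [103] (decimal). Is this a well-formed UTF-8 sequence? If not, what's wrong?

valid

Leading byte 0x67 = 01100111 → 1-byte form.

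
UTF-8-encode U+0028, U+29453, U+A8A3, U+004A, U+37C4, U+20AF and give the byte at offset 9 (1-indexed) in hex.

0x4A

1-indexed offset 9 is 0-indexed offset 8.
U+0028 → 1-byte form 28 at offsets 0–0.
U+29453 → 4-byte form F0 A9 91 93 at offsets 1–4.
U+A8A3 → 3-byte form EA A2 A3 at offsets 5–7.
U+004A → 1-byte form 4A at offsets 8–8.
Offset 8 falls in char 4's range; it's byte 1 of 4A = 0x4A.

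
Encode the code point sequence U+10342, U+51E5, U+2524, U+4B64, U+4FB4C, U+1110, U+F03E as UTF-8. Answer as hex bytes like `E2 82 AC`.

F0 90 8D 82 E5 87 A5 E2 94 A4 E4 AD A4 F1 8F AD 8C E1 84 90 EF 80 BE

U+10342: 4-byte form → F0 90 8D 82.
U+51E5: 3-byte form → E5 87 A5.
U+2524: 3-byte form → E2 94 A4.
U+4B64: 3-byte form → E4 AD A4.
U+4FB4C: 4-byte form → F1 8F AD 8C.
U+1110: 3-byte form → E1 84 90.
U+F03E: 3-byte form → EF 80 BE.
Concatenated (23 bytes): F0 90 8D 82 E5 87 A5 E2 94 A4 E4 AD A4 F1 8F AD 8C E1 84 90 EF 80 BE.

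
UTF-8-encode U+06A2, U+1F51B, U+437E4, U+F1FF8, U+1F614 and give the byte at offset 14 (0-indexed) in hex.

U+06A2 → 2-byte form DA A2 at offsets 0–1.
U+1F51B → 4-byte form F0 9F 94 9B at offsets 2–5.
U+437E4 → 4-byte form F1 83 9F A4 at offsets 6–9.
U+F1FF8 → 4-byte form F3 B1 BF B8 at offsets 10–13.
U+1F614 → 4-byte form F0 9F 98 94 at offsets 14–17.
Offset 14 falls in char 5's range; it's byte 1 of F0 9F 98 94 = 0xF0.

0xF0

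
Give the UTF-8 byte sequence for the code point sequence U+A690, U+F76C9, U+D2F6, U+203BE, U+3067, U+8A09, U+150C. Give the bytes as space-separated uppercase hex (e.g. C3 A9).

EA 9A 90 F3 B7 9B 89 ED 8B B6 F0 A0 8E BE E3 81 A7 E8 A8 89 E1 94 8C

U+A690: 3-byte form → EA 9A 90.
U+F76C9: 4-byte form → F3 B7 9B 89.
U+D2F6: 3-byte form → ED 8B B6.
U+203BE: 4-byte form → F0 A0 8E BE.
U+3067: 3-byte form → E3 81 A7.
U+8A09: 3-byte form → E8 A8 89.
U+150C: 3-byte form → E1 94 8C.
Concatenated (23 bytes): EA 9A 90 F3 B7 9B 89 ED 8B B6 F0 A0 8E BE E3 81 A7 E8 A8 89 E1 94 8C.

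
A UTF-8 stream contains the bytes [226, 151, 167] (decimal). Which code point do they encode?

U+25E7

Leading byte 0xE2 = 11100010 matches 1110xxxx → 3-byte sequence.
Byte 1: 0xE2 = 11100010, payload 0010 (4 bits).
Byte 2: 0x97 = 10010111 (10xxxxxx ✓), payload 010111.
Byte 3: 0xA7 = 10100111 (10xxxxxx ✓), payload 100111.
Concatenate: 0010010111100111 = 0x25E7 (16 bits → U+25E7).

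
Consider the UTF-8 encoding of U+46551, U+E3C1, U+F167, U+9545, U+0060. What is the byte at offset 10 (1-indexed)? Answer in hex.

0xA7

1-indexed offset 10 is 0-indexed offset 9.
U+46551 → 4-byte form F1 86 95 91 at offsets 0–3.
U+E3C1 → 3-byte form EE 8F 81 at offsets 4–6.
U+F167 → 3-byte form EF 85 A7 at offsets 7–9.
Offset 9 falls in char 3's range; it's byte 3 of EF 85 A7 = 0xA7.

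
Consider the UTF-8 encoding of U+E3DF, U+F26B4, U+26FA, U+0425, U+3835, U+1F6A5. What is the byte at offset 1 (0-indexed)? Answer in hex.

U+E3DF → 3-byte form EE 8F 9F at offsets 0–2.
Offset 1 falls in char 1's range; it's byte 2 of EE 8F 9F = 0x8F.

0x8F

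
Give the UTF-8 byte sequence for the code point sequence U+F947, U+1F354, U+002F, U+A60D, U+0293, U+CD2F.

EF A5 87 F0 9F 8D 94 2F EA 98 8D CA 93 EC B4 AF

U+F947: 3-byte form → EF A5 87.
U+1F354: 4-byte form → F0 9F 8D 94.
U+002F: 1-byte form → 2F.
U+A60D: 3-byte form → EA 98 8D.
U+0293: 2-byte form → CA 93.
U+CD2F: 3-byte form → EC B4 AF.
Concatenated (16 bytes): EF A5 87 F0 9F 8D 94 2F EA 98 8D CA 93 EC B4 AF.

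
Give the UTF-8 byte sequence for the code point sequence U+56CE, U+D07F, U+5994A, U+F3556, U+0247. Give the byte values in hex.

U+56CE: 3-byte form → E5 9B 8E.
U+D07F: 3-byte form → ED 81 BF.
U+5994A: 4-byte form → F1 99 A5 8A.
U+F3556: 4-byte form → F3 B3 95 96.
U+0247: 2-byte form → C9 87.
Concatenated (16 bytes): E5 9B 8E ED 81 BF F1 99 A5 8A F3 B3 95 96 C9 87.

E5 9B 8E ED 81 BF F1 99 A5 8A F3 B3 95 96 C9 87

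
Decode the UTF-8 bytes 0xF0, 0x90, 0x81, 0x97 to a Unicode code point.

Leading byte 0xF0 = 11110000 matches 11110xxx → 4-byte sequence.
Byte 1: 0xF0 = 11110000, payload 000 (3 bits).
Byte 2: 0x90 = 10010000 (10xxxxxx ✓), payload 010000.
Byte 3: 0x81 = 10000001 (10xxxxxx ✓), payload 000001.
Byte 4: 0x97 = 10010111 (10xxxxxx ✓), payload 010111.
Concatenate: 000010000000001010111 = 0x10057 (21 bits → U+10057).

U+10057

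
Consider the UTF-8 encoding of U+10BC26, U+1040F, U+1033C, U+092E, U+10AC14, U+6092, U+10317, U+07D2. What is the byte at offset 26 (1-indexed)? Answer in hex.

0x97

1-indexed offset 26 is 0-indexed offset 25.
U+10BC26 → 4-byte form F4 8B B0 A6 at offsets 0–3.
U+1040F → 4-byte form F0 90 90 8F at offsets 4–7.
U+1033C → 4-byte form F0 90 8C BC at offsets 8–11.
U+092E → 3-byte form E0 A4 AE at offsets 12–14.
U+10AC14 → 4-byte form F4 8A B0 94 at offsets 15–18.
U+6092 → 3-byte form E6 82 92 at offsets 19–21.
U+10317 → 4-byte form F0 90 8C 97 at offsets 22–25.
Offset 25 falls in char 7's range; it's byte 4 of F0 90 8C 97 = 0x97.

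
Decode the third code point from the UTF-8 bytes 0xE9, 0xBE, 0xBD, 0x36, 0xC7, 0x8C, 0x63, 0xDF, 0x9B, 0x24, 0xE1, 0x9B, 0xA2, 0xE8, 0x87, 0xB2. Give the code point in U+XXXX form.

Offset 0: leading byte 0xE9 = 11101001 → 3-byte char #1 = E9 BE BD.
Offset 3: leading byte 0x36 = 00110110 → 1-byte char #2 = 36.
Offset 4: leading byte 0xC7 = 11000111 → 2-byte char #3 = C7 8C.
Leading byte 0xC7 = 11000111 matches 110xxxxx → 2-byte sequence.
Byte 1: 0xC7 = 11000111, payload 00111 (5 bits).
Byte 2: 0x8C = 10001100 (10xxxxxx ✓), payload 001100.
Concatenate: 00111001100 = 0x1CC (11 bits → U+01CC).

U+01CC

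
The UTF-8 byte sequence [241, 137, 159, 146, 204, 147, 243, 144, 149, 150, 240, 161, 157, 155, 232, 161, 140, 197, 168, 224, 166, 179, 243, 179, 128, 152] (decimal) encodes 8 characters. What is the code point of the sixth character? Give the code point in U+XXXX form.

Offset 0: leading byte 0xF1 = 11110001 → 4-byte char #1 = F1 89 9F 92.
Offset 4: leading byte 0xCC = 11001100 → 2-byte char #2 = CC 93.
Offset 6: leading byte 0xF3 = 11110011 → 4-byte char #3 = F3 90 95 96.
Offset 10: leading byte 0xF0 = 11110000 → 4-byte char #4 = F0 A1 9D 9B.
Offset 14: leading byte 0xE8 = 11101000 → 3-byte char #5 = E8 A1 8C.
Offset 17: leading byte 0xC5 = 11000101 → 2-byte char #6 = C5 A8.
Leading byte 0xC5 = 11000101 matches 110xxxxx → 2-byte sequence.
Byte 1: 0xC5 = 11000101, payload 00101 (5 bits).
Byte 2: 0xA8 = 10101000 (10xxxxxx ✓), payload 101000.
Concatenate: 00101101000 = 0x168 (11 bits → U+0168).

U+0168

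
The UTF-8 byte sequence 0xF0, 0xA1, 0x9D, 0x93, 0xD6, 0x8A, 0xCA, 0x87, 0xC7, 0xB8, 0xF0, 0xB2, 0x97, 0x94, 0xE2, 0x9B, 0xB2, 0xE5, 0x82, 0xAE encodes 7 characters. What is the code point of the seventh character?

U+50AE

Offset 0: leading byte 0xF0 = 11110000 → 4-byte char #1 = F0 A1 9D 93.
Offset 4: leading byte 0xD6 = 11010110 → 2-byte char #2 = D6 8A.
Offset 6: leading byte 0xCA = 11001010 → 2-byte char #3 = CA 87.
Offset 8: leading byte 0xC7 = 11000111 → 2-byte char #4 = C7 B8.
Offset 10: leading byte 0xF0 = 11110000 → 4-byte char #5 = F0 B2 97 94.
Offset 14: leading byte 0xE2 = 11100010 → 3-byte char #6 = E2 9B B2.
Offset 17: leading byte 0xE5 = 11100101 → 3-byte char #7 = E5 82 AE.
Leading byte 0xE5 = 11100101 matches 1110xxxx → 3-byte sequence.
Byte 1: 0xE5 = 11100101, payload 0101 (4 bits).
Byte 2: 0x82 = 10000010 (10xxxxxx ✓), payload 000010.
Byte 3: 0xAE = 10101110 (10xxxxxx ✓), payload 101110.
Concatenate: 0101000010101110 = 0x50AE (16 bits → U+50AE).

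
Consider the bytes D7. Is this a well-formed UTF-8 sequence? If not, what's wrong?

invalid (sequence truncated)

Leading byte 0xD7 = 11010111 → 2-byte form, but only 1 byte is present.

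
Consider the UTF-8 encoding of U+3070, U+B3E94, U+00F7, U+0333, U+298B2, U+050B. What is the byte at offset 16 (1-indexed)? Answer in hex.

1-indexed offset 16 is 0-indexed offset 15.
U+3070 → 3-byte form E3 81 B0 at offsets 0–2.
U+B3E94 → 4-byte form F2 B3 BA 94 at offsets 3–6.
U+00F7 → 2-byte form C3 B7 at offsets 7–8.
U+0333 → 2-byte form CC B3 at offsets 9–10.
U+298B2 → 4-byte form F0 A9 A2 B2 at offsets 11–14.
U+050B → 2-byte form D4 8B at offsets 15–16.
Offset 15 falls in char 6's range; it's byte 1 of D4 8B = 0xD4.

0xD4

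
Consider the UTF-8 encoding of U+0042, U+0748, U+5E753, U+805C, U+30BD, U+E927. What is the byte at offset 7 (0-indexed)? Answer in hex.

0xE8

U+0042 → 1-byte form 42 at offsets 0–0.
U+0748 → 2-byte form DD 88 at offsets 1–2.
U+5E753 → 4-byte form F1 9E 9D 93 at offsets 3–6.
U+805C → 3-byte form E8 81 9C at offsets 7–9.
Offset 7 falls in char 4's range; it's byte 1 of E8 81 9C = 0xE8.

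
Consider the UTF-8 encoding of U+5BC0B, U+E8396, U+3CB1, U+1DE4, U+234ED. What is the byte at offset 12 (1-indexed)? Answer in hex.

1-indexed offset 12 is 0-indexed offset 11.
U+5BC0B → 4-byte form F1 9B B0 8B at offsets 0–3.
U+E8396 → 4-byte form F3 A8 8E 96 at offsets 4–7.
U+3CB1 → 3-byte form E3 B2 B1 at offsets 8–10.
U+1DE4 → 3-byte form E1 B7 A4 at offsets 11–13.
Offset 11 falls in char 4's range; it's byte 1 of E1 B7 A4 = 0xE1.

0xE1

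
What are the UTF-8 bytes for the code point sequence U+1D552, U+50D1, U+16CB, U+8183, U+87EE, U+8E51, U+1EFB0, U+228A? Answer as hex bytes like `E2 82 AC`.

U+1D552: 4-byte form → F0 9D 95 92.
U+50D1: 3-byte form → E5 83 91.
U+16CB: 3-byte form → E1 9B 8B.
U+8183: 3-byte form → E8 86 83.
U+87EE: 3-byte form → E8 9F AE.
U+8E51: 3-byte form → E8 B9 91.
U+1EFB0: 4-byte form → F0 9E BE B0.
U+228A: 3-byte form → E2 8A 8A.
Concatenated (26 bytes): F0 9D 95 92 E5 83 91 E1 9B 8B E8 86 83 E8 9F AE E8 B9 91 F0 9E BE B0 E2 8A 8A.

F0 9D 95 92 E5 83 91 E1 9B 8B E8 86 83 E8 9F AE E8 B9 91 F0 9E BE B0 E2 8A 8A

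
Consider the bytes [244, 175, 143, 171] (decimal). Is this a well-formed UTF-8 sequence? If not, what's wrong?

Leading byte 0xF4 = 11110100 → 4-byte form.
Payload = 0x12F3EB, which exceeds U+10FFFF, the maximum Unicode code point. (Leading bytes F5–FF, or F4 followed by ≥ 0x90, are invalid.)

invalid (encodes a value above U+10FFFF)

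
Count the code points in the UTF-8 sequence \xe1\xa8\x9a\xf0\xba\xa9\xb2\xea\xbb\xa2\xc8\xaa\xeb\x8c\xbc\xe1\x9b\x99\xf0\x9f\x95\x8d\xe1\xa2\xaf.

Byte at offset 0: 0xE1 = 11100001 → 3-byte char (#1). Advance 3.
Byte at offset 3: 0xF0 = 11110000 → 4-byte char (#2). Advance 4.
Byte at offset 7: 0xEA = 11101010 → 3-byte char (#3). Advance 3.
Byte at offset 10: 0xC8 = 11001000 → 2-byte char (#4). Advance 2.
Byte at offset 12: 0xEB = 11101011 → 3-byte char (#5). Advance 3.
Byte at offset 15: 0xE1 = 11100001 → 3-byte char (#6). Advance 3.
Byte at offset 18: 0xF0 = 11110000 → 4-byte char (#7). Advance 4.
Byte at offset 22: 0xE1 = 11100001 → 3-byte char (#8). Advance 3.
Reached end at offset 25 after 8 code points.

8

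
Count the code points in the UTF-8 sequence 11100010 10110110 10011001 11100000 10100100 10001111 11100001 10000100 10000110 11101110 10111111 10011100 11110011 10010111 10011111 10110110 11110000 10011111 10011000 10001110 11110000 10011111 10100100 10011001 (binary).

7

Byte at offset 0: 0xE2 = 11100010 → 3-byte char (#1). Advance 3.
Byte at offset 3: 0xE0 = 11100000 → 3-byte char (#2). Advance 3.
Byte at offset 6: 0xE1 = 11100001 → 3-byte char (#3). Advance 3.
Byte at offset 9: 0xEE = 11101110 → 3-byte char (#4). Advance 3.
Byte at offset 12: 0xF3 = 11110011 → 4-byte char (#5). Advance 4.
Byte at offset 16: 0xF0 = 11110000 → 4-byte char (#6). Advance 4.
Byte at offset 20: 0xF0 = 11110000 → 4-byte char (#7). Advance 4.
Reached end at offset 24 after 7 code points.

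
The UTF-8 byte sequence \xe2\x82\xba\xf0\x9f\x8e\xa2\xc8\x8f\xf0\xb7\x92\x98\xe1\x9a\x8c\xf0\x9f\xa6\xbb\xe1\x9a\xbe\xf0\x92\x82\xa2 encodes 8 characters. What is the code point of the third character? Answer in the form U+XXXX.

Offset 0: leading byte 0xE2 = 11100010 → 3-byte char #1 = E2 82 BA.
Offset 3: leading byte 0xF0 = 11110000 → 4-byte char #2 = F0 9F 8E A2.
Offset 7: leading byte 0xC8 = 11001000 → 2-byte char #3 = C8 8F.
Leading byte 0xC8 = 11001000 matches 110xxxxx → 2-byte sequence.
Byte 1: 0xC8 = 11001000, payload 01000 (5 bits).
Byte 2: 0x8F = 10001111 (10xxxxxx ✓), payload 001111.
Concatenate: 01000001111 = 0x20F (11 bits → U+020F).

U+020F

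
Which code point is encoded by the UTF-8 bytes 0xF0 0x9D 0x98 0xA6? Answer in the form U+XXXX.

Leading byte 0xF0 = 11110000 matches 11110xxx → 4-byte sequence.
Byte 1: 0xF0 = 11110000, payload 000 (3 bits).
Byte 2: 0x9D = 10011101 (10xxxxxx ✓), payload 011101.
Byte 3: 0x98 = 10011000 (10xxxxxx ✓), payload 011000.
Byte 4: 0xA6 = 10100110 (10xxxxxx ✓), payload 100110.
Concatenate: 000011101011000100110 = 0x1D626 (21 bits → U+1D626).

U+1D626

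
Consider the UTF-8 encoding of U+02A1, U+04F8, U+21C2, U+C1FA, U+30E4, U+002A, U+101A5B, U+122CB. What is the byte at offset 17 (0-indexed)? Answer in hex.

0x9B

U+02A1 → 2-byte form CA A1 at offsets 0–1.
U+04F8 → 2-byte form D3 B8 at offsets 2–3.
U+21C2 → 3-byte form E2 87 82 at offsets 4–6.
U+C1FA → 3-byte form EC 87 BA at offsets 7–9.
U+30E4 → 3-byte form E3 83 A4 at offsets 10–12.
U+002A → 1-byte form 2A at offsets 13–13.
U+101A5B → 4-byte form F4 81 A9 9B at offsets 14–17.
Offset 17 falls in char 7's range; it's byte 4 of F4 81 A9 9B = 0x9B.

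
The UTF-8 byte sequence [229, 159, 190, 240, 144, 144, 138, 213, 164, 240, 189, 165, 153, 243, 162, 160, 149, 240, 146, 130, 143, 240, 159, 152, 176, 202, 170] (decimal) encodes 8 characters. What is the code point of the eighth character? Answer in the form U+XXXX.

U+02AA

Offset 0: leading byte 0xE5 = 11100101 → 3-byte char #1 = E5 9F BE.
Offset 3: leading byte 0xF0 = 11110000 → 4-byte char #2 = F0 90 90 8A.
Offset 7: leading byte 0xD5 = 11010101 → 2-byte char #3 = D5 A4.
Offset 9: leading byte 0xF0 = 11110000 → 4-byte char #4 = F0 BD A5 99.
Offset 13: leading byte 0xF3 = 11110011 → 4-byte char #5 = F3 A2 A0 95.
Offset 17: leading byte 0xF0 = 11110000 → 4-byte char #6 = F0 92 82 8F.
Offset 21: leading byte 0xF0 = 11110000 → 4-byte char #7 = F0 9F 98 B0.
Offset 25: leading byte 0xCA = 11001010 → 2-byte char #8 = CA AA.
Leading byte 0xCA = 11001010 matches 110xxxxx → 2-byte sequence.
Byte 1: 0xCA = 11001010, payload 01010 (5 bits).
Byte 2: 0xAA = 10101010 (10xxxxxx ✓), payload 101010.
Concatenate: 01010101010 = 0x2AA (11 bits → U+02AA).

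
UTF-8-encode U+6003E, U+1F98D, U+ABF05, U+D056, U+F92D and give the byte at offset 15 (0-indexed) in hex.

0xEF

U+6003E → 4-byte form F1 A0 80 BE at offsets 0–3.
U+1F98D → 4-byte form F0 9F A6 8D at offsets 4–7.
U+ABF05 → 4-byte form F2 AB BC 85 at offsets 8–11.
U+D056 → 3-byte form ED 81 96 at offsets 12–14.
U+F92D → 3-byte form EF A4 AD at offsets 15–17.
Offset 15 falls in char 5's range; it's byte 1 of EF A4 AD = 0xEF.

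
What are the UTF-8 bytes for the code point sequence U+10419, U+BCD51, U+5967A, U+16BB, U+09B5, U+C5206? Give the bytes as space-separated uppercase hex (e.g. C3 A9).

F0 90 90 99 F2 BC B5 91 F1 99 99 BA E1 9A BB E0 A6 B5 F3 85 88 86

U+10419: 4-byte form → F0 90 90 99.
U+BCD51: 4-byte form → F2 BC B5 91.
U+5967A: 4-byte form → F1 99 99 BA.
U+16BB: 3-byte form → E1 9A BB.
U+09B5: 3-byte form → E0 A6 B5.
U+C5206: 4-byte form → F3 85 88 86.
Concatenated (22 bytes): F0 90 90 99 F2 BC B5 91 F1 99 99 BA E1 9A BB E0 A6 B5 F3 85 88 86.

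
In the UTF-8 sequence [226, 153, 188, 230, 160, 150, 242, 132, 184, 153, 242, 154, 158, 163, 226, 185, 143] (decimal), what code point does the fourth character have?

Offset 0: leading byte 0xE2 = 11100010 → 3-byte char #1 = E2 99 BC.
Offset 3: leading byte 0xE6 = 11100110 → 3-byte char #2 = E6 A0 96.
Offset 6: leading byte 0xF2 = 11110010 → 4-byte char #3 = F2 84 B8 99.
Offset 10: leading byte 0xF2 = 11110010 → 4-byte char #4 = F2 9A 9E A3.
Leading byte 0xF2 = 11110010 matches 11110xxx → 4-byte sequence.
Byte 1: 0xF2 = 11110010, payload 010 (3 bits).
Byte 2: 0x9A = 10011010 (10xxxxxx ✓), payload 011010.
Byte 3: 0x9E = 10011110 (10xxxxxx ✓), payload 011110.
Byte 4: 0xA3 = 10100011 (10xxxxxx ✓), payload 100011.
Concatenate: 010011010011110100011 = 0x9A7A3 (21 bits → U+9A7A3).

U+9A7A3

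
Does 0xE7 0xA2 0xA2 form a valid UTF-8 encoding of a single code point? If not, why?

valid

Leading byte 0xE7 = 11100111 → 3-byte form.
Continuation bytes 0xA2=10100010, 0xA2=10100010 all match 10xxxxxx.
Decoded value 0x78A2 is ≥ 0x800 (shortest form) and not a surrogate.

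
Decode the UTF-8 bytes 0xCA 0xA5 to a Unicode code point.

U+02A5

Leading byte 0xCA = 11001010 matches 110xxxxx → 2-byte sequence.
Byte 1: 0xCA = 11001010, payload 01010 (5 bits).
Byte 2: 0xA5 = 10100101 (10xxxxxx ✓), payload 100101.
Concatenate: 01010100101 = 0x2A5 (11 bits → U+02A5).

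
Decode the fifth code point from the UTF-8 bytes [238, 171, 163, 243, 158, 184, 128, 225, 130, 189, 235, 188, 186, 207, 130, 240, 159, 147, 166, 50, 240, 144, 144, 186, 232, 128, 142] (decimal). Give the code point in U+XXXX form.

U+03C2

Offset 0: leading byte 0xEE = 11101110 → 3-byte char #1 = EE AB A3.
Offset 3: leading byte 0xF3 = 11110011 → 4-byte char #2 = F3 9E B8 80.
Offset 7: leading byte 0xE1 = 11100001 → 3-byte char #3 = E1 82 BD.
Offset 10: leading byte 0xEB = 11101011 → 3-byte char #4 = EB BC BA.
Offset 13: leading byte 0xCF = 11001111 → 2-byte char #5 = CF 82.
Leading byte 0xCF = 11001111 matches 110xxxxx → 2-byte sequence.
Byte 1: 0xCF = 11001111, payload 01111 (5 bits).
Byte 2: 0x82 = 10000010 (10xxxxxx ✓), payload 000010.
Concatenate: 01111000010 = 0x3C2 (11 bits → U+03C2).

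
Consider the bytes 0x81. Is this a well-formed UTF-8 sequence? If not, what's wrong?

Byte 0x81 = 10000001 has the form 10xxxxxx — a continuation byte — but there is no preceding leading byte.

invalid (continuation byte with no leading byte)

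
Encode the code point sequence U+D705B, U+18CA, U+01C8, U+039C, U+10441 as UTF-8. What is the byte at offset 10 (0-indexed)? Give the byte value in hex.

0x9C

U+D705B → 4-byte form F3 97 81 9B at offsets 0–3.
U+18CA → 3-byte form E1 A3 8A at offsets 4–6.
U+01C8 → 2-byte form C7 88 at offsets 7–8.
U+039C → 2-byte form CE 9C at offsets 9–10.
Offset 10 falls in char 4's range; it's byte 2 of CE 9C = 0x9C.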